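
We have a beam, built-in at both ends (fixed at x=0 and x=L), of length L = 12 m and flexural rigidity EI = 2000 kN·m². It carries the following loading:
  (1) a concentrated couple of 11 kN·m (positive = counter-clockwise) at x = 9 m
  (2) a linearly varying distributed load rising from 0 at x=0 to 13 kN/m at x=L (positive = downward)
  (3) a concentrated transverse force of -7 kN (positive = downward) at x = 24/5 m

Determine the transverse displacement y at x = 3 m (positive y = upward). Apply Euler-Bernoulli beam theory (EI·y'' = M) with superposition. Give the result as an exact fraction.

Load 1 — applied couple M₀=11 kN·m at a=9 m (b=L-a=3):
  y_1 = (R_Ax³/6 - M_Ax²/2)/EI  [x≤a] with R_A=33/32, M_A=55/16 = ((33/32)·3³/6 - (55/16)·3²/2)/2000 = -693/128000 m
Load 2 — triangular load w₀=13 kN/m (0→w₀ over full span):
  y_2 = -w₀x²(L-x)²(x+2L)/(120LEI) = -13·3²·(12-3)²·(3+2·12)/(120·12·2000) = -28431/320000 m
Load 3 — point force P=-7 kN at a=24/5 m (b=L-a=36/5):
  y_3 = -Pb²x²(3aL-(3a+b)x)/(6L³EI)  [x≤a] = -(-7)·(36/5)²·3²·(3·(24/5)·12-(3·(24/5)+(36/5))·3)/(6·12³·2000) = 1701/100000 m
Superposition: y = Σ y_i = -247203/3200000 m ≈ -0.077251 m

y(3) = -247203/3200000 m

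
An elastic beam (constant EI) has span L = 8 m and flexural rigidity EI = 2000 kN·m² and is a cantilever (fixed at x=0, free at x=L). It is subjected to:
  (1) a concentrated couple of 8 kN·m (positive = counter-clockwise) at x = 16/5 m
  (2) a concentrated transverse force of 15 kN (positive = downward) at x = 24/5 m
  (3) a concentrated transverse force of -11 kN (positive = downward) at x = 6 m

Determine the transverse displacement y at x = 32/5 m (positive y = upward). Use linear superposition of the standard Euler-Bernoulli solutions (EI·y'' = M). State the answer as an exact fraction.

Load 1 — applied couple M₀=8 kN·m at a=16/5 m (b=L-a=24/5):
  y_1 = M₀a(2x-a)/(2EI)  [x>a] = 8·(16/5)·(2·(32/5)-(16/5))/(2·2000) = 192/3125 m
Load 2 — point force P=15 kN at a=24/5 m (b=L-a=16/5):
  y_2 = -Pa²(3x-a)/(6EI)  [x>a] = -15·(24/5)²·(3·(32/5)-(24/5))/(6·2000) = -1296/3125 m
Load 3 — point force P=-11 kN at a=6 m (b=L-a=2):
  y_3 = -Pa²(3x-a)/(6EI)  [x>a] = -(-11)·6²·(3·(32/5)-6)/(6·2000) = 1089/2500 m
Superposition: y = Σ y_i = 1029/12500 m ≈ 0.082320 m

y(32/5) = 1029/12500 m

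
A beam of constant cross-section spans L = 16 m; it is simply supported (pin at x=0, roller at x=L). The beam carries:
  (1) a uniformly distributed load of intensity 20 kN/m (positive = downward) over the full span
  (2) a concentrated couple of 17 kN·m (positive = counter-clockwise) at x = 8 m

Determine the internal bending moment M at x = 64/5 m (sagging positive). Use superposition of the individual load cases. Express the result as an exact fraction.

M(64/5) = 2031/5 kN·m

Load 1 — uniform load w=20 kN/m over full span:
  M_1 = wx(L-x)/2 = 20·(64/5)·(16-(64/5))/2 = 2048/5 kN·m
Load 2 — applied couple M₀=17 kN·m at a=8 m (b=L-a=8):
  M_2 = M₀x/L - M₀  [x>a] = 17·(64/5)/16 - 17 = -17/5 kN·m
Superposition: M = Σ M_i = 2031/5 kN·m ≈ 406.200000 kN·m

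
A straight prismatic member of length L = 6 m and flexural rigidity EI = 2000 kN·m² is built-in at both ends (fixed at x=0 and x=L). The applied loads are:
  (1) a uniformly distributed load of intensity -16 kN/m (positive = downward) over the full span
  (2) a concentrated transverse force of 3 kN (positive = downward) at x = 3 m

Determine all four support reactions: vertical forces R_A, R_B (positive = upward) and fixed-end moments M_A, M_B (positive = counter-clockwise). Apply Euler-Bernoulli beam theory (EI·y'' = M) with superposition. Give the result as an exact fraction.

Load 1 — uniform load w=-16 kN/m over full span:
  R_A = wL/2 = (-16)·6/2 = -48 kN
  M_A = wL²/12 = (-16)·6²/12 = -48 kN·m
  R_B = wL/2 = (-16)·6/2 = -48 kN
  M_B = -wL²/12 = -(-16)·6²/12 = 48 kN·m
Load 2 — point force P=3 kN at a=3 m (b=L-a=3):
  R_A = Pb²(3a+b)/L³ = 3·3²·(3·3+3)/6³ = 3/2 kN
  M_A = Pab²/L² = 3·3·3²/6² = 9/4 kN·m
  R_B = Pa²(a+3b)/L³ = 3·3²·(3+3·3)/6³ = 3/2 kN
  M_B = -Pa²b/L² = -3·3²·3/6² = -9/4 kN·m
Superposition: R_A = -93/2 kN, M_A = -183/4 kN·m, R_B = -93/2 kN, M_B = 183/4 kN·m

R_A = -93/2 kN, M_A = -183/4 kN·m, R_B = -93/2 kN, M_B = 183/4 kN·m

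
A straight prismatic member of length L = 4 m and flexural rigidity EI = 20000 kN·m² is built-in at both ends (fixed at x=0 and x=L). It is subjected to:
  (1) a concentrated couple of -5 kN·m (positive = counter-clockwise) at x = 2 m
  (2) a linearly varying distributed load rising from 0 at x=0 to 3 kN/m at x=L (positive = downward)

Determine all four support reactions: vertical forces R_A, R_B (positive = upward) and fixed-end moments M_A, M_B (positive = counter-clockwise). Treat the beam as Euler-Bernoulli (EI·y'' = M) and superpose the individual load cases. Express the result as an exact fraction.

R_A = -3/40 kN, M_A = 7/20 kN·m, R_B = 243/40 kN, M_B = -73/20 kN·m

Load 1 — applied couple M₀=-5 kN·m at a=2 m (b=L-a=2):
  R_A = 6M₀ab/L³ = 6·(-5)·2·2/4³ = -15/8 kN
  M_A = M₀b(2a-b)/L² = (-5)·2·(2·2-2)/4² = -5/4 kN·m
  R_B = -6M₀ab/L³ = -6·(-5)·2·2/4³ = 15/8 kN
  M_B = M₀a(2b-a)/L² = (-5)·2·(2·2-2)/4² = -5/4 kN·m
Load 2 — triangular load w₀=3 kN/m (0→w₀ over full span):
  R_A = 3w₀L/20 = 3·3·4/20 = 9/5 kN
  M_A = w₀L²/30 = 3·4²/30 = 8/5 kN·m
  R_B = 7w₀L/20 = 7·3·4/20 = 21/5 kN
  M_B = -w₀L²/20 = -3·4²/20 = -12/5 kN·m
Superposition: R_A = -3/40 kN, M_A = 7/20 kN·m, R_B = 243/40 kN, M_B = -73/20 kN·m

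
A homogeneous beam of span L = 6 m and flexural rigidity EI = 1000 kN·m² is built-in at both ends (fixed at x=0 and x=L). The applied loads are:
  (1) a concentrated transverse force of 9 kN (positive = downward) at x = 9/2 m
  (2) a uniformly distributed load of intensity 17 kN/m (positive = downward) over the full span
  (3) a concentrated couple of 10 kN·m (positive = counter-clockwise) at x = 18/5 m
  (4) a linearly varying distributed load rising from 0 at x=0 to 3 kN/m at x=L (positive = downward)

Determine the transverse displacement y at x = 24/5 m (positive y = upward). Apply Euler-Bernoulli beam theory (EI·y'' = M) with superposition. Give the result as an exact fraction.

Load 1 — point force P=9 kN at a=9/2 m (b=L-a=3/2):
  y_1 = -Pa²(L-x)²(3bL-(3b+a)(L-x))/(6L³EI)  [x>a] = -9·(9/2)²·(6-(24/5))²·(3·(3/2)·6-(3·(3/2)+(9/2))·(6-(24/5)))/(6·6³·1000) = -6561/2000000 m
Load 2 — uniform load w=17 kN/m over full span:
  y_2 = -wx²(L-x)²/(24EI) = -17·(24/5)²·(6-(24/5))²/(24·1000) = -1836/78125 m
Load 3 — applied couple M₀=10 kN·m at a=18/5 m (b=L-a=12/5):
  y_3 = (R_Ax³/6 - M_Ax²/2 - M₀(x-a)²/2)/EI  [x>a] with R_A=12/5, M_A=16/5 = ((12/5)·(24/5)³/6 - (16/5)·(24/5)²/2 - 10·((24/5)-(18/5))²/2)/1000 = 27/156250 m
Load 4 — triangular load w₀=3 kN/m (0→w₀ over full span):
  y_4 = -w₀x²(L-x)²(x+2L)/(120LEI) = -3·(24/5)²·(6-(24/5))²·((24/5)+2·6)/(120·6·1000) = -4536/1953125 m
Superposition: y = Σ y_i = -7232733/250000000 m ≈ -0.028931 m

y(24/5) = -7232733/250000000 m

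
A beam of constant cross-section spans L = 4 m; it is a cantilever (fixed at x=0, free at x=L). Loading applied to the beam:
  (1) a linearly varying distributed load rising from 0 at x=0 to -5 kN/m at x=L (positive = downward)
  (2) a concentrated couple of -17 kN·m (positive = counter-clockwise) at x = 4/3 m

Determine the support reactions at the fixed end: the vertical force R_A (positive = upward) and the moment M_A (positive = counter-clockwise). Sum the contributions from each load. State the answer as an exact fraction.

R_A = -10 kN, M_A = -29/3 kN·m

Load 1 — triangular load w₀=-5 kN/m (0→w₀ over full span):
  R_A = w₀L/2 = (-5)·4/2 = -10 kN
  M_A = w₀L²/3 = (-5)·4²/3 = -80/3 kN·m
Load 2 — applied couple M₀=-17 kN·m at a=4/3 m (b=L-a=8/3):
  R_A = 0 kN
  M_A = -M₀ = -(-17) = 17 kN·m
Superposition: R_A = -10 kN, M_A = -29/3 kN·m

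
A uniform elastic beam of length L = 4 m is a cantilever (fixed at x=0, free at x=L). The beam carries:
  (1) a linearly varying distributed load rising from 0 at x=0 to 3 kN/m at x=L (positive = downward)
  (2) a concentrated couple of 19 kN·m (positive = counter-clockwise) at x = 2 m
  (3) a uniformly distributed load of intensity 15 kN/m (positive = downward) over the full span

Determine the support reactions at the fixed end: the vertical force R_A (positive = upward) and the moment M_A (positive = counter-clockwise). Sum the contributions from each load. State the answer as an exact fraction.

Load 1 — triangular load w₀=3 kN/m (0→w₀ over full span):
  R_A = w₀L/2 = 3·4/2 = 6 kN
  M_A = w₀L²/3 = 3·4²/3 = 16 kN·m
Load 2 — applied couple M₀=19 kN·m at a=2 m (b=L-a=2):
  R_A = 0 kN
  M_A = -M₀ = -19 kN·m
Load 3 — uniform load w=15 kN/m over full span:
  R_A = wL = 15·4 = 60 kN
  M_A = wL²/2 = 15·4²/2 = 120 kN·m
Superposition: R_A = 66 kN, M_A = 117 kN·m

R_A = 66 kN, M_A = 117 kN·m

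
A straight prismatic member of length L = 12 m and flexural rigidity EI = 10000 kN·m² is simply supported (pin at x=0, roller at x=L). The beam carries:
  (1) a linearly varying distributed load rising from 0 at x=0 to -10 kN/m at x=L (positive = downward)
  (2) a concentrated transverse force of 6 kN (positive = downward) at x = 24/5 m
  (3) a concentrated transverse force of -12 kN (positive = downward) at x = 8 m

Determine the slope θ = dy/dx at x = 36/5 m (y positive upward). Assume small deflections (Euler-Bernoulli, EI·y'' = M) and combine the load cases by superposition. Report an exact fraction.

θ(36/5) = -2032/234375 rad

Load 1 — triangular load w₀=-10 kN/m (0→w₀ over full span):
  θ_1 = -w₀(7L⁴-30L²x²+15x⁴)/(360LEI) = -(-10)·(7·12⁴-30·12²·(36/5)²+15·(36/5)⁴)/(360·12·10000) = -696/78125 rad
Load 2 — point force P=6 kN at a=24/5 m (b=L-a=36/5):
  θ_2 = -Pa(2L²-6Lx+3x²+a²)/(6LEI)  [x>a] = -6·(24/5)·(2·12²-6·12·(36/5)+3·(36/5)²+(24/5)²)/(6·12·10000) = 162/78125 rad
Load 3 — point force P=-12 kN at a=8 m (b=L-a=4):
  θ_3 = -Pb(L²-b²-3x²)/(6LEI)  [x≤a] = -(-12)·4·(12²-4²-3·(36/5)²)/(6·12·10000) = -86/46875 rad
Superposition: θ = Σ θ_i = -2032/234375 rad ≈ -0.008670 rad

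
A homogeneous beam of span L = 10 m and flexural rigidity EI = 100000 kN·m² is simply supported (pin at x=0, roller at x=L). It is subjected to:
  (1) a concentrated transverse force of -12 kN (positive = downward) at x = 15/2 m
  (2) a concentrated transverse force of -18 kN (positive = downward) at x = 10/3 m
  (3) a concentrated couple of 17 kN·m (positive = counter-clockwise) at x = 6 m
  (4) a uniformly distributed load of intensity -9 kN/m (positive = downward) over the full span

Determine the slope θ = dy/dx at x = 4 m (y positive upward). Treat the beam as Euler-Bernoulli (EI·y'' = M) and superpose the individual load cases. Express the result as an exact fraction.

Load 1 — point force P=-12 kN at a=15/2 m (b=L-a=5/2):
  θ_1 = -Pb(L²-b²-3x²)/(6LEI)  [x≤a] = -(-12)·(5/2)·(10²-(5/2)²-3·4²)/(6·10·100000) = 183/800000 rad
Load 2 — point force P=-18 kN at a=10/3 m (b=L-a=20/3):
  θ_2 = -Pa(2L²-6Lx+3x²+a²)/(6LEI)  [x>a] = -(-18)·(10/3)·(2·10²-6·10·4+3·4²+(10/3)²)/(6·10·100000) = 43/225000 rad
Load 3 — applied couple M₀=17 kN·m at a=6 m (b=L-a=4):
  θ_3 = (M₀x²/(2L)+C₁)/EI  [x≤a] with C₁=M₀(3b²-L²)/(6L)=-221/15 = (17·4²/(2·10)+(-221/15))/100000 = -17/1500000 rad
Load 4 — uniform load w=-9 kN/m over full span:
  θ_4 = -w(L³-6Lx²+4x³)/(24EI) = -(-9)·(10³-6·10·4²+4·4³)/(24·100000) = 111/100000 rad
Superposition: θ = Σ θ_i = 54667/36000000 rad ≈ 0.001519 rad

θ(4) = 54667/36000000 rad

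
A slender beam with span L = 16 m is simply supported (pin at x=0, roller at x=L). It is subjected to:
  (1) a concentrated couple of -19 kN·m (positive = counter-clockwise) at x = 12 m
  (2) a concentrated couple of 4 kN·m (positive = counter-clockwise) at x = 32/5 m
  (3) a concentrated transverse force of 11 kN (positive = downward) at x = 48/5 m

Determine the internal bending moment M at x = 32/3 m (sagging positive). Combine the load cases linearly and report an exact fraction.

M(32/3) = 106/5 kN·m

Load 1 — applied couple M₀=-19 kN·m at a=12 m (b=L-a=4):
  M_1 = M₀x/L  [x≤a] = (-19)·(32/3)/16 = -38/3 kN·m
Load 2 — applied couple M₀=4 kN·m at a=32/5 m (b=L-a=48/5):
  M_2 = M₀x/L - M₀  [x>a] = 4·(32/3)/16 - 4 = -4/3 kN·m
Load 3 — point force P=11 kN at a=48/5 m (b=L-a=32/5):
  M_3 = Pa(L-x)/L  [x>a] = 11·(48/5)·(16-(32/3))/16 = 176/5 kN·m
Superposition: M = Σ M_i = 106/5 kN·m ≈ 21.200000 kN·m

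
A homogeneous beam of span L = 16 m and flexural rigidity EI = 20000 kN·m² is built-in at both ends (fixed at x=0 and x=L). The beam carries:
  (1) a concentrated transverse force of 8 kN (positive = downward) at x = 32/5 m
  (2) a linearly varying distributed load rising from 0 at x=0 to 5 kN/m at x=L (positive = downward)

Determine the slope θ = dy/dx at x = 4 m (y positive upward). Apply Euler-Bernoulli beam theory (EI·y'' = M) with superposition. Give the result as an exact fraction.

Load 1 — point force P=8 kN at a=32/5 m (b=L-a=48/5):
  θ_1 = -Pb²x(2aL-(3a+b)x)/(2L³EI)  [x≤a] = -8·(48/5)²·4·(2·(32/5)·16-(3·(32/5)+(48/5))·4)/(2·16³·20000) = -126/78125 rad
Load 2 — triangular load w₀=5 kN/m (0→w₀ over full span):
  θ_2 = -w₀(2x(L-x)(L-2x)(x+2L)+x²(L-x)²)/(120LEI) = -5·(2·4·(16-4)·(16-2·4)·(4+2·16)+4²·(16-4)²)/(120·16·20000) = -39/10000 rad
Superposition: θ = Σ θ_i = -6891/1250000 rad ≈ -0.005513 rad

θ(4) = -6891/1250000 rad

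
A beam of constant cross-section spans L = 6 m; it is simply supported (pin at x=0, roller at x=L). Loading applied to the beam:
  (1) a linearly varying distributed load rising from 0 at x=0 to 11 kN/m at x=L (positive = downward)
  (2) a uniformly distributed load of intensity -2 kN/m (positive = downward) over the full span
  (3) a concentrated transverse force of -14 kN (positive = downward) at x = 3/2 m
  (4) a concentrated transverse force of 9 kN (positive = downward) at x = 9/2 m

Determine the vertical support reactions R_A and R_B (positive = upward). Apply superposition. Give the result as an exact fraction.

Load 1 — triangular load w₀=11 kN/m (0→w₀ over full span):
  R_A = w₀L/6 = 11·6/6 = 11 kN
  R_B = w₀L/3 = 11·6/3 = 22 kN
Load 2 — uniform load w=-2 kN/m over full span:
  R_A = wL/2 = (-2)·6/2 = -6 kN
  R_B = wL/2 = (-2)·6/2 = -6 kN
Load 3 — point force P=-14 kN at a=3/2 m (b=L-a=9/2):
  R_A = Pb/L = (-14)·(9/2)/6 = -21/2 kN
  R_B = Pa/L = (-14)·(3/2)/6 = -7/2 kN
Load 4 — point force P=9 kN at a=9/2 m (b=L-a=3/2):
  R_A = Pb/L = 9·(3/2)/6 = 9/4 kN
  R_B = Pa/L = 9·(9/2)/6 = 27/4 kN
Superposition: R_A = -13/4 kN, R_B = 77/4 kN

R_A = -13/4 kN, R_B = 77/4 kN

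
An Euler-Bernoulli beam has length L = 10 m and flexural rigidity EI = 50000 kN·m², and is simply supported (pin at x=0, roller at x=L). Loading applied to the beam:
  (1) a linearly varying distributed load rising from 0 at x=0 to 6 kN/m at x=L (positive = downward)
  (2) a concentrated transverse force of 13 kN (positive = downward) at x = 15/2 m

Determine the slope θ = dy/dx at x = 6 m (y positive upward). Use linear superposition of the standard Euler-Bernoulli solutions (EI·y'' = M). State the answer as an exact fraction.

θ(6) = 18553/24000000 rad

Load 1 — triangular load w₀=6 kN/m (0→w₀ over full span):
  θ_1 = -w₀(7L⁴-30L²x²+15x⁴)/(360LEI) = -6·(7·10⁴-30·10²·6²+15·6⁴)/(360·10·50000) = 29/46875 rad
Load 2 — point force P=13 kN at a=15/2 m (b=L-a=5/2):
  θ_2 = -Pb(L²-b²-3x²)/(6LEI)  [x≤a] = -13·(5/2)·(10²-(5/2)²-3·6²)/(6·10·50000) = 247/1600000 rad
Superposition: θ = Σ θ_i = 18553/24000000 rad ≈ 0.000773 rad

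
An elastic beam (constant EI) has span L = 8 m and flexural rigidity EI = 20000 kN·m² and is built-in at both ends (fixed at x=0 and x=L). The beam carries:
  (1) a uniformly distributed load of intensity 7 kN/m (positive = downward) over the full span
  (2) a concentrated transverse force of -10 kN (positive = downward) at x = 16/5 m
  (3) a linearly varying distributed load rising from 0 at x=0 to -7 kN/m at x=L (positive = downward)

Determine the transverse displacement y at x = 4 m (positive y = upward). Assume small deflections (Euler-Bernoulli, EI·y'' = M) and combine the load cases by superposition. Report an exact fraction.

Load 1 — uniform load w=7 kN/m over full span:
  y_1 = -wx²(L-x)²/(24EI) = -7·4²·(8-4)²/(24·20000) = -7/1875 m
Load 2 — point force P=-10 kN at a=16/5 m (b=L-a=24/5):
  y_2 = -Pa²(L-x)²(3bL-(3b+a)(L-x))/(6L³EI)  [x>a] = -(-10)·(16/5)²·(8-4)²·(3·(24/5)·8-(3·(24/5)+(16/5))·(8-4))/(6·8³·20000) = 56/46875 m
Load 3 — triangular load w₀=-7 kN/m (0→w₀ over full span):
  y_3 = -w₀x²(L-x)²(x+2L)/(120LEI) = -(-7)·4²·(8-4)²·(4+2·8)/(120·8·20000) = 7/3750 m
Superposition: y = Σ y_i = -21/31250 m ≈ -0.000672 m

y(4) = -21/31250 m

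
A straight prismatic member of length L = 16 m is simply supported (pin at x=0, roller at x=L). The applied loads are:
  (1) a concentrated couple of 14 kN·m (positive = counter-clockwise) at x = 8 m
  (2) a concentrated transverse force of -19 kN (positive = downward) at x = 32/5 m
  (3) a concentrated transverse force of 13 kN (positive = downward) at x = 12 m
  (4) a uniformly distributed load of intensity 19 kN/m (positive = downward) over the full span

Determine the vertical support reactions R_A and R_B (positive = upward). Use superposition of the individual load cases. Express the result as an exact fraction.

R_A = 5789/40 kN, R_B = 6131/40 kN

Load 1 — applied couple M₀=14 kN·m at a=8 m (b=L-a=8):
  R_A = M₀/L = 14/16 = 7/8 kN
  R_B = -M₀/L = -14/16 = -7/8 kN
Load 2 — point force P=-19 kN at a=32/5 m (b=L-a=48/5):
  R_A = Pb/L = (-19)·(48/5)/16 = -57/5 kN
  R_B = Pa/L = (-19)·(32/5)/16 = -38/5 kN
Load 3 — point force P=13 kN at a=12 m (b=L-a=4):
  R_A = Pb/L = 13·4/16 = 13/4 kN
  R_B = Pa/L = 13·12/16 = 39/4 kN
Load 4 — uniform load w=19 kN/m over full span:
  R_A = wL/2 = 19·16/2 = 152 kN
  R_B = wL/2 = 19·16/2 = 152 kN
Superposition: R_A = 5789/40 kN, R_B = 6131/40 kN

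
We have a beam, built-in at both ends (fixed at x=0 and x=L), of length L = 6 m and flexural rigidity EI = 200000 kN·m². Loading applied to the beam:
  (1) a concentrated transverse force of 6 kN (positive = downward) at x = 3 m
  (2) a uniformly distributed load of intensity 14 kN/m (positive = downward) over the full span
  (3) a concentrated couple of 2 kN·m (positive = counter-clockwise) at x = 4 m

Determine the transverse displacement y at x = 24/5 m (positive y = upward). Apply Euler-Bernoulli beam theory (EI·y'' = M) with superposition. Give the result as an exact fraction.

y(24/5) = -13661/125000000 m

Load 1 — point force P=6 kN at a=3 m (b=L-a=3):
  y_1 = -Pa²(L-x)²(3bL-(3b+a)(L-x))/(6L³EI)  [x>a] = -6·3²·(6-(24/5))²·(3·3·6-(3·3+3)·(6-(24/5)))/(6·6³·200000) = -297/25000000 m
Load 2 — uniform load w=14 kN/m over full span:
  y_2 = -wx²(L-x)²/(24EI) = -14·(24/5)²·(6-(24/5))²/(24·200000) = -189/1953125 m
Load 3 — applied couple M₀=2 kN·m at a=4 m (b=L-a=2):
  y_3 = (R_Ax³/6 - M_Ax²/2 - M₀(x-a)²/2)/EI  [x>a] with R_A=4/9, M_A=2/3 = ((4/9)·(24/5)³/6 - (2/3)·(24/5)²/2 - 2·((24/5)-4)²/2)/200000 = -1/1562500 m
Superposition: y = Σ y_i = -13661/125000000 m ≈ -0.000109 m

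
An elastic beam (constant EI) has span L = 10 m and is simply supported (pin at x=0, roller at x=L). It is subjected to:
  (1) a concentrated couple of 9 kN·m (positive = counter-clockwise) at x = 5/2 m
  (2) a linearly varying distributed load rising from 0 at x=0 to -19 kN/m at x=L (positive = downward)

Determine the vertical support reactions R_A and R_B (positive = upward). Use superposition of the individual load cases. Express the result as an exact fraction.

R_A = -923/30 kN, R_B = -1927/30 kN

Load 1 — applied couple M₀=9 kN·m at a=5/2 m (b=L-a=15/2):
  R_A = M₀/L = 9/10 kN
  R_B = -M₀/L = -9/10 kN
Load 2 — triangular load w₀=-19 kN/m (0→w₀ over full span):
  R_A = w₀L/6 = (-19)·10/6 = -95/3 kN
  R_B = w₀L/3 = (-19)·10/3 = -190/3 kN
Superposition: R_A = -923/30 kN, R_B = -1927/30 kN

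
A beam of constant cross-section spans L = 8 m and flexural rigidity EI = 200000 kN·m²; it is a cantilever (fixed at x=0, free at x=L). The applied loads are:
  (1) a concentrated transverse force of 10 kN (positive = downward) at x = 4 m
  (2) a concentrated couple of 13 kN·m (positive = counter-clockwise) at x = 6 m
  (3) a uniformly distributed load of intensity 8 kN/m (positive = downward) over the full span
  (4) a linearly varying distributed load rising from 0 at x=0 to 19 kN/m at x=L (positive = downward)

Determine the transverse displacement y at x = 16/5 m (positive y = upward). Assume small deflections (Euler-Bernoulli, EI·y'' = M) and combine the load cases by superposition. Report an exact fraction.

y(16/5) = -2011714/146484375 m

Load 1 — point force P=10 kN at a=4 m (b=L-a=4):
  y_1 = -Px²(3a-x)/(6EI)  [x≤a] = -10·(16/5)²·(3·4-(16/5))/(6·200000) = -176/234375 m
Load 2 — applied couple M₀=13 kN·m at a=6 m (b=L-a=2):
  y_2 = M₀x²/(2EI)  [x≤a] = 13·(16/5)²/(2·200000) = 26/78125 m
Load 3 — uniform load w=8 kN/m over full span:
  y_3 = -wx²(x²-4Lx+6L²)/(24EI) = -8·(16/5)²·((16/5)²-4·8·(16/5)+6·8²)/(24·200000) = -9728/1953125 m
Load 4 — triangular load w₀=19 kN/m (0→w₀ over full span):
  y_4 = (w₀Lx³/12-w₀L²x²/6-w₀x⁵/(120L))/EI = (19·8·(16/5)³/12-19·8²·(16/5)²/6-19·(16/5)⁵/(120·8))/200000 = -1220864/146484375 m
Superposition: y = Σ y_i = -2011714/146484375 m ≈ -0.013733 m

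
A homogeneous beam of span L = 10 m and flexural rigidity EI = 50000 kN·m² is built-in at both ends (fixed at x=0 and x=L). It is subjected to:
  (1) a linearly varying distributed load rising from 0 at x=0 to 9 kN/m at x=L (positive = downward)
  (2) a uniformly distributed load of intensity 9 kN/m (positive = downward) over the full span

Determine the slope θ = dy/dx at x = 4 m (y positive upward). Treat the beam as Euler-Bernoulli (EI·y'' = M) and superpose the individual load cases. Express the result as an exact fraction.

θ(4) = -18/15625 rad

Load 1 — triangular load w₀=9 kN/m (0→w₀ over full span):
  θ_1 = -w₀(2x(L-x)(L-2x)(x+2L)+x²(L-x)²)/(120LEI) = -9·(2·4·(10-4)·(10-2·4)·(4+2·10)+4²·(10-4)²)/(120·10·50000) = -27/62500 rad
Load 2 — uniform load w=9 kN/m over full span:
  θ_2 = -wx(L-x)(L-2x)/(12EI) = -9·4·(10-4)·(10-2·4)/(12·50000) = -9/12500 rad
Superposition: θ = Σ θ_i = -18/15625 rad ≈ -0.001152 rad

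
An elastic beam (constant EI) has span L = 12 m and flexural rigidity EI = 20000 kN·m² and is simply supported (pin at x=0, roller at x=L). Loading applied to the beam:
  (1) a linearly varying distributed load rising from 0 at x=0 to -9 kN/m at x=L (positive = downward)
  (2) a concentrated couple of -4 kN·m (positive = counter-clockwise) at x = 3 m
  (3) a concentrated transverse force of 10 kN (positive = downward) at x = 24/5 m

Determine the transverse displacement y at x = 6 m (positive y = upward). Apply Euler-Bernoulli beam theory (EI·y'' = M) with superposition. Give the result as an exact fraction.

Load 1 — triangular load w₀=-9 kN/m (0→w₀ over full span):
  y_1 = -w₀x(7L⁴-10L²x²+3x⁴)/(360LEI) = -(-9)·6·(7·12⁴-10·12²·6²+3·6⁴)/(360·12·20000) = 243/4000 m
Load 2 — applied couple M₀=-4 kN·m at a=3 m (b=L-a=9):
  y_2 = (M₀x³/(6L)-M₀(x-a)²/2+C₁x)/EI  [x>a] with C₁=M₀(3b²-L²)/(6L)=-11/2 = ((-4)·6³/(6·12)-(-4)·(6-3)²/2+(-11/2)·6)/20000 = -27/20000 m
Load 3 — point force P=10 kN at a=24/5 m (b=L-a=36/5):
  y_3 = -Pa(L-x)(2Lx-a²-x²)/(6LEI)  [x>a] = -10·(24/5)·(12-6)·(2·12·6-(24/5)²-6²)/(6·12·20000) = -531/31250 m
Superposition: y = Σ y_i = 5301/125000 m ≈ 0.042408 m

y(6) = 5301/125000 m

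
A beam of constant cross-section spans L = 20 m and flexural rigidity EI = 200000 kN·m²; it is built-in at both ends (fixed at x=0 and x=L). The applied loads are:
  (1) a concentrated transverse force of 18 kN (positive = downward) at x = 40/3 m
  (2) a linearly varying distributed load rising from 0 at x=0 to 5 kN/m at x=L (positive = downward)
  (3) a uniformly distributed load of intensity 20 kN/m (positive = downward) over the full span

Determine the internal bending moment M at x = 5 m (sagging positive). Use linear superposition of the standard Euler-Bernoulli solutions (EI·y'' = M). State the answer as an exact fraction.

M(5) = 665/8 kN·m

Load 1 — point force P=18 kN at a=40/3 m (b=L-a=20/3):
  M_1 = Pb²(3a+b)x/L³ - Pab²/L²  [x≤a] = 18·(20/3)²·(3·(40/3)+(20/3))·5/20³ - 18·(40/3)·(20/3)²/20² = -10/3 kN·m
Load 2 — triangular load w₀=5 kN/m (0→w₀ over full span):
  M_2 = 3w₀Lx/20 - w₀L²/30 - w₀x³/(6L) = 3·5·20·5/20 - 5·20²/30 - 5·5³/(6·20) = 25/8 kN·m
Load 3 — uniform load w=20 kN/m over full span:
  M_3 = wLx/2 - wL²/12 - wx²/2 = 20·20·5/2 - 20·20²/12 - 20·5²/2 = 250/3 kN·m
Superposition: M = Σ M_i = 665/8 kN·m ≈ 83.125000 kN·m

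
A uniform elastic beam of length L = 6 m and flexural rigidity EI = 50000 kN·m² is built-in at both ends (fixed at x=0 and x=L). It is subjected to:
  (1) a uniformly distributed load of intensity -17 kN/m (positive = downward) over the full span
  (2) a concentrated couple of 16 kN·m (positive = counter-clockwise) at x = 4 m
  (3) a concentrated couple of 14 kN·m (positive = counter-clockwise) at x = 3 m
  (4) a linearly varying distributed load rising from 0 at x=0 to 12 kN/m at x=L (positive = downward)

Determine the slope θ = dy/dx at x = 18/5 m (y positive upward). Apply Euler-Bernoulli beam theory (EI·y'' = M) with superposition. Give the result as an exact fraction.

θ(18/5) = -1569/15625000 rad

Load 1 — uniform load w=-17 kN/m over full span:
  θ_1 = -wx(L-x)(L-2x)/(12EI) = -(-17)·(18/5)·(6-(18/5))·(6-2·(18/5))/(12·50000) = -459/1562500 rad
Load 2 — applied couple M₀=16 kN·m at a=4 m (b=L-a=2):
  θ_2 = (R_Ax²/2 - M_Ax)/EI  [x≤a] with R_A=32/9, M_A=16/3 = ((32/9)·(18/5)²/2 - (16/3)·(18/5))/50000 = 6/78125 rad
Load 3 — applied couple M₀=14 kN·m at a=3 m (b=L-a=3):
  θ_3 = (R_Ax²/2 - M_Ax - M₀(x-a))/EI  [x>a] with R_A=7/2, M_A=7/2 = ((7/2)·(18/5)²/2 - (7/2)·(18/5) - 14·((18/5)-3))/50000 = 21/625000 rad
Load 4 — triangular load w₀=12 kN/m (0→w₀ over full span):
  θ_4 = -w₀(2x(L-x)(L-2x)(x+2L)+x²(L-x)²)/(120LEI) = -12·(2·(18/5)·(6-(18/5))·(6-2·(18/5))·((18/5)+2·6)+(18/5)²·(6-(18/5))²)/(120·6·50000) = 162/1953125 rad
Superposition: θ = Σ θ_i = -1569/15625000 rad ≈ -0.000100 rad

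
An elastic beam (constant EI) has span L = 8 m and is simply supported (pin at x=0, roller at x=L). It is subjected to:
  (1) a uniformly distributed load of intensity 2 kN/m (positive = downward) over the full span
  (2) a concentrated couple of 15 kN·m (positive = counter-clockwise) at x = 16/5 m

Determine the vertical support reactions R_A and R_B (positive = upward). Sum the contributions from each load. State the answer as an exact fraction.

Load 1 — uniform load w=2 kN/m over full span:
  R_A = wL/2 = 2·8/2 = 8 kN
  R_B = wL/2 = 2·8/2 = 8 kN
Load 2 — applied couple M₀=15 kN·m at a=16/5 m (b=L-a=24/5):
  R_A = M₀/L = 15/8 kN
  R_B = -M₀/L = -15/8 kN
Superposition: R_A = 79/8 kN, R_B = 49/8 kN

R_A = 79/8 kN, R_B = 49/8 kN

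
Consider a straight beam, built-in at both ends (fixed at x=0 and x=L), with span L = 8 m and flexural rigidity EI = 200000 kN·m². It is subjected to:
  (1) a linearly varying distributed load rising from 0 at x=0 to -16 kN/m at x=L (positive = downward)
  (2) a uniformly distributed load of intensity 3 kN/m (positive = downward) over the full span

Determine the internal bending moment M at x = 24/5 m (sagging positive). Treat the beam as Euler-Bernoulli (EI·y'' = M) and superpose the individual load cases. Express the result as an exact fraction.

Load 1 — triangular load w₀=-16 kN/m (0→w₀ over full span):
  M_1 = 3w₀Lx/20 - w₀L²/30 - w₀x³/(6L) = 3·(-16)·8·(24/5)/20 - (-16)·8²/30 - (-16)·(24/5)³/(6·8) = -7936/375 kN·m
Load 2 — uniform load w=3 kN/m over full span:
  M_2 = wLx/2 - wL²/12 - wx²/2 = 3·8·(24/5)/2 - 3·8²/12 - 3·(24/5)²/2 = 176/25 kN·m
Superposition: M = Σ M_i = -5296/375 kN·m ≈ -14.122667 kN·m

M(24/5) = -5296/375 kN·m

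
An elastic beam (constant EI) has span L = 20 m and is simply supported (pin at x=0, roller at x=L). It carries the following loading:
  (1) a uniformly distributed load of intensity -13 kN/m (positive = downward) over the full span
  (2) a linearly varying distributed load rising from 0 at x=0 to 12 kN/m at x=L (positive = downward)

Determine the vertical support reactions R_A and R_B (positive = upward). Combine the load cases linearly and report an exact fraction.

Load 1 — uniform load w=-13 kN/m over full span:
  R_A = wL/2 = (-13)·20/2 = -130 kN
  R_B = wL/2 = (-13)·20/2 = -130 kN
Load 2 — triangular load w₀=12 kN/m (0→w₀ over full span):
  R_A = w₀L/6 = 12·20/6 = 40 kN
  R_B = w₀L/3 = 12·20/3 = 80 kN
Superposition: R_A = -90 kN, R_B = -50 kN

R_A = -90 kN, R_B = -50 kN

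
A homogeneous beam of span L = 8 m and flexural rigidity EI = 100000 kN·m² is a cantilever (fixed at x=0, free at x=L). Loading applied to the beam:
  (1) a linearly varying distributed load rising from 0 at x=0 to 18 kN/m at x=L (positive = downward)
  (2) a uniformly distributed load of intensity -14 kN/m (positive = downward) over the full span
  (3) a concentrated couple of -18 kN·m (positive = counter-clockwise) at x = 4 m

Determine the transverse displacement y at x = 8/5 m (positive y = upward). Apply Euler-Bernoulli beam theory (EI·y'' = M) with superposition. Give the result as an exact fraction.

Load 1 — triangular load w₀=18 kN/m (0→w₀ over full span):
  y_1 = (w₀Lx³/12-w₀L²x²/6-w₀x⁵/(120L))/EI = (18·8·(8/5)³/12-18·8²·(8/5)²/6-18·(8/5)⁵/(120·8))/100000 = -216096/48828125 m
Load 2 — uniform load w=-14 kN/m over full span:
  y_2 = -wx²(x²-4Lx+6L²)/(24EI) = -(-14)·(8/5)²·((8/5)²-4·8·(8/5)+6·8²)/(24·100000) = 29344/5859375 m
Load 3 — applied couple M₀=-18 kN·m at a=4 m (b=L-a=4):
  y_3 = M₀x²/(2EI)  [x≤a] = (-18)·(8/5)²/(2·100000) = -18/78125 m
Superposition: y = Σ y_i = 51562/146484375 m ≈ 0.000352 m

y(8/5) = 51562/146484375 m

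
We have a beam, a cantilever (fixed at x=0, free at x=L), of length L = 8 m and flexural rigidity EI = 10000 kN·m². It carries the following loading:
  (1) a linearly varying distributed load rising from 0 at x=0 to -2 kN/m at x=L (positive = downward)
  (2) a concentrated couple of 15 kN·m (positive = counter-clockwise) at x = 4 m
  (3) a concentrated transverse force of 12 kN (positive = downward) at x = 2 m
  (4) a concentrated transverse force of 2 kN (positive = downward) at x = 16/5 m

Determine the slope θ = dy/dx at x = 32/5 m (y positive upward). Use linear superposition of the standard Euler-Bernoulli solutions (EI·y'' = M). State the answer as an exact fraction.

θ(32/5) = 71467/4687500 rad

Load 1 — triangular load w₀=-2 kN/m (0→w₀ over full span):
  θ_1 = (w₀Lx²/4-w₀L²x/3-w₀x⁴/(24L))/EI = ((-2)·8·(32/5)²/4-(-2)·8²·(32/5)/3-(-2)·(32/5)⁴/(24·8))/10000 = 14848/1171875 rad
Load 2 — applied couple M₀=15 kN·m at a=4 m (b=L-a=4):
  θ_2 = M₀a/EI  [x>a] = 15·4/10000 = 3/500 rad
Load 3 — point force P=12 kN at a=2 m (b=L-a=6):
  θ_3 = -Pa²/(2EI)  [x>a] = -12·2²/(2·10000) = -3/1250 rad
Load 4 — point force P=2 kN at a=16/5 m (b=L-a=24/5):
  θ_4 = -Pa²/(2EI)  [x>a] = -2·(16/5)²/(2·10000) = -16/15625 rad
Superposition: θ = Σ θ_i = 71467/4687500 rad ≈ 0.015246 rad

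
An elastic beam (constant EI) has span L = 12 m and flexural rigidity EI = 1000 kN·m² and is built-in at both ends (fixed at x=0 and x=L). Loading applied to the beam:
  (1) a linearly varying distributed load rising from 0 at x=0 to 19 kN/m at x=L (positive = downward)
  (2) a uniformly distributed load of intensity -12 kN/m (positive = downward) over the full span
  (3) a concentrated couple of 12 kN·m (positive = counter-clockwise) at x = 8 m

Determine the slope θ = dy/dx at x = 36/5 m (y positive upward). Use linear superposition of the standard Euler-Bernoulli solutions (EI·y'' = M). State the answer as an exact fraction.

θ(36/5) = -1926/78125 rad

Load 1 — triangular load w₀=19 kN/m (0→w₀ over full span):
  θ_1 = -w₀(2x(L-x)(L-2x)(x+2L)+x²(L-x)²)/(120LEI) = -19·(2·(36/5)·(12-(36/5))·(12-2·(36/5))·((36/5)+2·12)+(36/5)²·(12-(36/5))²)/(120·12·1000) = 4104/78125 rad
Load 2 — uniform load w=-12 kN/m over full span:
  θ_2 = -wx(L-x)(L-2x)/(12EI) = -(-12)·(36/5)·(12-(36/5))·(12-2·(36/5))/(12·1000) = -1296/15625 rad
Load 3 — applied couple M₀=12 kN·m at a=8 m (b=L-a=4):
  θ_3 = (R_Ax²/2 - M_Ax)/EI  [x≤a] with R_A=4/3, M_A=4 = ((4/3)·(36/5)²/2 - 4·(36/5))/1000 = 18/3125 rad
Superposition: θ = Σ θ_i = -1926/78125 rad ≈ -0.024653 rad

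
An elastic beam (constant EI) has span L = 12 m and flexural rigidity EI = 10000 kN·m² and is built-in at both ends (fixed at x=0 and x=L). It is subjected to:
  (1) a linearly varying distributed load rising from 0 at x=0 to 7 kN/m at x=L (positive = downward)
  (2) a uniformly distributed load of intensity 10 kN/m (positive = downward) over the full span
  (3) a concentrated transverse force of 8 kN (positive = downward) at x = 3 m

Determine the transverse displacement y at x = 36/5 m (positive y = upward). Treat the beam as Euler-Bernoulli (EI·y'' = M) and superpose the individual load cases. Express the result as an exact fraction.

y(36/5) = -691029/9765625 m

Load 1 — triangular load w₀=7 kN/m (0→w₀ over full span):
  y_1 = -w₀x²(L-x)²(x+2L)/(120LEI) = -7·(36/5)²·(12-(36/5))²·((36/5)+2·12)/(120·12·10000) = -176904/9765625 m
Load 2 — uniform load w=10 kN/m over full span:
  y_2 = -wx²(L-x)²/(24EI) = -10·(36/5)²·(12-(36/5))²/(24·10000) = -3888/78125 m
Load 3 — point force P=8 kN at a=3 m (b=L-a=9):
  y_3 = -Pa²(L-x)²(3bL-(3b+a)(L-x))/(6L³EI)  [x>a] = -8·3²·(12-(36/5))²·(3·9·12-(3·9+3)·(12-(36/5)))/(6·12³·10000) = -9/3125 m
Superposition: y = Σ y_i = -691029/9765625 m ≈ -0.070761 m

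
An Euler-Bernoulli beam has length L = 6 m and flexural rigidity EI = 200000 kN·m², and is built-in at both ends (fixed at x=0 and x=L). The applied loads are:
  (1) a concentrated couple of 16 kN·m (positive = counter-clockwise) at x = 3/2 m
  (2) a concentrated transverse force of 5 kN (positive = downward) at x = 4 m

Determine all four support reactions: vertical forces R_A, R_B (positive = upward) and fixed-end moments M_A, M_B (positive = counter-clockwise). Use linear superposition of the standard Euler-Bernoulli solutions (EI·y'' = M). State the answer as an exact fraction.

Load 1 — applied couple M₀=16 kN·m at a=3/2 m (b=L-a=9/2):
  R_A = 6M₀ab/L³ = 6·16·(3/2)·(9/2)/6³ = 3 kN
  M_A = M₀b(2a-b)/L² = 16·(9/2)·(2·(3/2)-(9/2))/6² = -3 kN·m
  R_B = -6M₀ab/L³ = -6·16·(3/2)·(9/2)/6³ = -3 kN
  M_B = M₀a(2b-a)/L² = 16·(3/2)·(2·(9/2)-(3/2))/6² = 5 kN·m
Load 2 — point force P=5 kN at a=4 m (b=L-a=2):
  R_A = Pb²(3a+b)/L³ = 5·2²·(3·4+2)/6³ = 35/27 kN
  M_A = Pab²/L² = 5·4·2²/6² = 20/9 kN·m
  R_B = Pa²(a+3b)/L³ = 5·4²·(4+3·2)/6³ = 100/27 kN
  M_B = -Pa²b/L² = -5·4²·2/6² = -40/9 kN·m
Superposition: R_A = 116/27 kN, M_A = -7/9 kN·m, R_B = 19/27 kN, M_B = 5/9 kN·m

R_A = 116/27 kN, M_A = -7/9 kN·m, R_B = 19/27 kN, M_B = 5/9 kN·m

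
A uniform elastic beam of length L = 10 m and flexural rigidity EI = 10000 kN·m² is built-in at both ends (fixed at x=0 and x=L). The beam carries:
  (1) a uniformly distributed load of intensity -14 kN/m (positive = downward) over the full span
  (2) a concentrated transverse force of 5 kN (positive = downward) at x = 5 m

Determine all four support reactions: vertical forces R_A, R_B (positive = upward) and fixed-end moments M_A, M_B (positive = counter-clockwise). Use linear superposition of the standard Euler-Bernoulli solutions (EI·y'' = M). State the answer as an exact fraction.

Load 1 — uniform load w=-14 kN/m over full span:
  R_A = wL/2 = (-14)·10/2 = -70 kN
  M_A = wL²/12 = (-14)·10²/12 = -350/3 kN·m
  R_B = wL/2 = (-14)·10/2 = -70 kN
  M_B = -wL²/12 = -(-14)·10²/12 = 350/3 kN·m
Load 2 — point force P=5 kN at a=5 m (b=L-a=5):
  R_A = Pb²(3a+b)/L³ = 5·5²·(3·5+5)/10³ = 5/2 kN
  M_A = Pab²/L² = 5·5·5²/10² = 25/4 kN·m
  R_B = Pa²(a+3b)/L³ = 5·5²·(5+3·5)/10³ = 5/2 kN
  M_B = -Pa²b/L² = -5·5²·5/10² = -25/4 kN·m
Superposition: R_A = -135/2 kN, M_A = -1325/12 kN·m, R_B = -135/2 kN, M_B = 1325/12 kN·m

R_A = -135/2 kN, M_A = -1325/12 kN·m, R_B = -135/2 kN, M_B = 1325/12 kN·m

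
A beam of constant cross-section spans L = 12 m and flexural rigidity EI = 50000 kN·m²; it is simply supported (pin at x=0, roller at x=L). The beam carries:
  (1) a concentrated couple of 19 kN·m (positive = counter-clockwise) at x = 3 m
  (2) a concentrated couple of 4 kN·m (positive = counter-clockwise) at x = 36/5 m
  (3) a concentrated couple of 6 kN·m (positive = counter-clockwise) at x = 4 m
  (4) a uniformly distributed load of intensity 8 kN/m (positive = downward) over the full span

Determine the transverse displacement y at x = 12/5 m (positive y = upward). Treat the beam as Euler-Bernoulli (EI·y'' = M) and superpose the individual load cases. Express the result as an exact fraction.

Load 1 — applied couple M₀=19 kN·m at a=3 m (b=L-a=9):
  y_1 = (M₀x³/(6L)+C₁x)/EI  [x≤a] with C₁=M₀(3b²-L²)/(6L)=209/8 = (19·(12/5)³/(6·12)+(209/8)·(12/5))/50000 = 16587/12500000 m
Load 2 — applied couple M₀=4 kN·m at a=36/5 m (b=L-a=24/5):
  y_2 = (M₀x³/(6L)+C₁x)/EI  [x≤a] with C₁=M₀(3b²-L²)/(6L)=-104/25 = (4·(12/5)³/(6·12)+(-104/25)·(12/5))/50000 = -72/390625 m
Load 3 — applied couple M₀=6 kN·m at a=4 m (b=L-a=8):
  y_3 = (M₀x³/(6L)+C₁x)/EI  [x≤a] with C₁=M₀(3b²-L²)/(6L)=4 = (6·(12/5)³/(6·12)+4·(12/5))/50000 = 84/390625 m
Load 4 — uniform load w=8 kN/m over full span:
  y_4 = -wx(L³-2Lx²+x³)/(24EI) = -8·(12/5)·(12³-2·12·(12/5)²+(12/5)³)/(24·50000) = -50112/1953125 m
Superposition: y = Σ y_i = -1518729/62500000 m ≈ -0.024300 m

y(12/5) = -1518729/62500000 m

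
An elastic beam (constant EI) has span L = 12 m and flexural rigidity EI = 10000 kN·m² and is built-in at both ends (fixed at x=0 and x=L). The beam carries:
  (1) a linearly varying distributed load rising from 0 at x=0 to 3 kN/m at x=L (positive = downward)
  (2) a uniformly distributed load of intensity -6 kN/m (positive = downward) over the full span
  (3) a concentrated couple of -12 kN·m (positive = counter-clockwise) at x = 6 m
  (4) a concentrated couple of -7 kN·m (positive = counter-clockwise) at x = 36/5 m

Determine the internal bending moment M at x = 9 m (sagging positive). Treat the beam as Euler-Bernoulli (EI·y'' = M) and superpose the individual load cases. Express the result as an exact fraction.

M(9) = -399/200 kN·m

Load 1 — triangular load w₀=3 kN/m (0→w₀ over full span):
  M_1 = 3w₀Lx/20 - w₀L²/30 - w₀x³/(6L) = 3·3·12·9/20 - 3·12²/30 - 3·9³/(6·12) = 153/40 kN·m
Load 2 — uniform load w=-6 kN/m over full span:
  M_2 = wLx/2 - wL²/12 - wx²/2 = (-6)·12·9/2 - (-6)·12²/12 - (-6)·9²/2 = -9 kN·m
Load 3 — applied couple M₀=-12 kN·m at a=6 m (b=L-a=6):
  M_3 = R_Ax - M_A - M₀  [x>a] with R_A=-3/2, M_A=-3 = (-3/2)·9 - (-3) - (-12) = 3/2 kN·m
Load 4 — applied couple M₀=-7 kN·m at a=36/5 m (b=L-a=24/5):
  M_4 = R_Ax - M_A - M₀  [x>a] with R_A=-21/25, M_A=-56/25 = (-21/25)·9 - (-56/25) - (-7) = 42/25 kN·m
Superposition: M = Σ M_i = -399/200 kN·m ≈ -1.995000 kN·m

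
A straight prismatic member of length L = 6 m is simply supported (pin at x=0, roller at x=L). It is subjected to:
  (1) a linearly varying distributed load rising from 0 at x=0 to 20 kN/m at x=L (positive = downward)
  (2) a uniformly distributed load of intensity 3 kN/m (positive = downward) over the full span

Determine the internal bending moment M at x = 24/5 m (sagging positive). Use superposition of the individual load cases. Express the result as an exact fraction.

M(24/5) = 216/5 kN·m

Load 1 — triangular load w₀=20 kN/m (0→w₀ over full span):
  M_1 = w₀Lx/6 - w₀x³/(6L) = 20·6·(24/5)/6 - 20·(24/5)³/(6·6) = 864/25 kN·m
Load 2 — uniform load w=3 kN/m over full span:
  M_2 = wx(L-x)/2 = 3·(24/5)·(6-(24/5))/2 = 216/25 kN·m
Superposition: M = Σ M_i = 216/5 kN·m ≈ 43.200000 kN·m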